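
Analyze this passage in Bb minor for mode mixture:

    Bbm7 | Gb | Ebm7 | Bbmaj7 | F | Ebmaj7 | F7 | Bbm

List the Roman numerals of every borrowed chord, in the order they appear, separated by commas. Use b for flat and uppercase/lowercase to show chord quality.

Bb minor has the diatonic set Bbm, Cdim, Db, Ebm, F, Gb, Ab (with V from harmonic minor). Of the given chords, Bbm7, Gb, Ebm7, F, F7 and Bbm are diatonic. Bbmaj7 (Bb–D–F–A) is not: scale degree 1 in Bb minor carries Bbm (i). In Bb major the chord on that degree is Bbmaj7, so here it functions as Imaj7, borrowed from the parallel major. Ebmaj7 (Eb–G–Bb–D) doesn't fit — on degree 4 Bb minor would have Ebm (iv). Ebmaj7 is the degree-4 chord of Bb major, so it is the borrowed IVmaj7.

Imaj7, IVmaj7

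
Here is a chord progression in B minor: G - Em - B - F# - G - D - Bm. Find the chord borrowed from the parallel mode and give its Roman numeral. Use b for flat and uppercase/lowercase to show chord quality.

In B minor (with V from harmonic minor) the diatonic chords are Bm, C#dim, D, Em, F#, G, A. G, Em, F#, D and Bm all belong to that set. B (B–D#–F#) doesn't fit — on degree 1 B minor would have Bm (i). B is the degree-1 chord of B major, so it is the borrowed I.

I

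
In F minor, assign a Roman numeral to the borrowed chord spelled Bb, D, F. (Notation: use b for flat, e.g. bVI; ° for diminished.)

IV

The root Bb is the diatonic 4th degree of F minor; the borrowing shows in the chord quality. The diatonic chord on degree 4 would be Bbm (iv), but Bb–D–F is the major chord from F major. As a borrowed chord it is labeled IV.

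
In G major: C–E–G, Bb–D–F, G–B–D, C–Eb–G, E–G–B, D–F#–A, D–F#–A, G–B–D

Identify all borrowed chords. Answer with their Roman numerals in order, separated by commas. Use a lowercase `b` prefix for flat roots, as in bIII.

In G major the diatonic chords are G, Am, Bm, C, D, Em, F#dim. C–E–G = C, G–B–D = G, E–G–B = Em and D–F#–A = D all belong to that set. Bb–D–F is not: scale degree 3 in G major carries Bm (iii). In G minor the chord on that degree is Bb, so here it functions as bIII, borrowed from the parallel minor. C–Eb–G is not: scale degree 4 in G major carries C (IV). In G minor the chord on that degree is Cm, so here it functions as iv, borrowed from the parallel minor.

bIII, iv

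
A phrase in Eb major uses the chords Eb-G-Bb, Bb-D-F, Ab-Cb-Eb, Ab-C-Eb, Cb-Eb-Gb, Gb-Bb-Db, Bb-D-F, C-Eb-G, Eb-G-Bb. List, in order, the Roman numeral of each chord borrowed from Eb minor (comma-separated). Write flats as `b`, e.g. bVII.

iv, bVI, bIII

The diatonic triads in Eb major are Eb, Fm, Gm, Ab, Bb, Cm, Ddim. Eb–G–Bb = Eb, Bb–D–F = Bb, Ab–C–Eb = Ab and C–Eb–G = Cm all belong to that set. Ab–Cb–Eb is not: scale degree 4 in Eb major carries Ab (IV). In Eb minor the chord on that degree is Abm, so here it functions as iv, borrowed from the parallel minor. Cb–Eb–Gb is not: scale degree 6 in Eb major carries Cm (vi). In Eb minor the chord on that degree is Cb, so here it functions as bVI, borrowed from the parallel minor. Gb–Bb–Db doesn't fit — on degree 3 Eb major would have Gm (iii). Gb is the degree-3 chord of Eb minor, so it is the borrowed bIII.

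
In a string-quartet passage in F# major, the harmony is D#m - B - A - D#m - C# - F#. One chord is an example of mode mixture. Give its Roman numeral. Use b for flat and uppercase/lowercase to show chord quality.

bIII

In F# major the diatonic chords are F#, G#m, A#m, B, C#, D#m, E#dim. D#m, B, C# and F# are all diatonic. But A (A–C#–E) is foreign: the diatonic iii on degree 3 is A#m, whereas A comes from F# minor. It is labeled bIII.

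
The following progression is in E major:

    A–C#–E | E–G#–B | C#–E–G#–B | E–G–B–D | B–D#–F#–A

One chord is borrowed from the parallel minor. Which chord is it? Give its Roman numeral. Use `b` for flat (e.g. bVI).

In E major the diatonic chords are E, F#m, G#m, A, B, C#m, D#dim. A–C#–E = A, E–G#–B = E, C#–E–G#–B = C#m7 and B–D#–F#–A = B7 all belong to that set. E–G–B–D doesn't fit — on degree 1 E major would have E (I). Em7 is the degree-1 chord of E minor, so it is the borrowed i7.

i7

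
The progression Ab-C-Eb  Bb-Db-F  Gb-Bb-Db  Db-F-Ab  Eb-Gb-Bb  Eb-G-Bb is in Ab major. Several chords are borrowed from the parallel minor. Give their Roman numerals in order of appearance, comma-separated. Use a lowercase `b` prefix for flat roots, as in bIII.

bVII, v

In Ab major the diatonic chords are Ab, Bbm, Cm, Db, Eb, Fm, Gdim. Ab–C–Eb = Ab, Bb–Db–F = Bbm, Db–F–Ab = Db and Eb–G–Bb = Eb are all diatonic. Gb–Bb–Db is not: scale degree 7 in Ab major carries Gdim (vii°). In Ab minor the chord on that degree is Gb, so here it functions as bVII, borrowed from the parallel minor. But Eb–Gb–Bb is foreign: the diatonic V on degree 5 is Eb, whereas Ebm comes from Ab minor. It is labeled v.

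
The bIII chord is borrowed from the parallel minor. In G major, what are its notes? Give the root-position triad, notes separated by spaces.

The root of bIII is the lowered 3rd degree: B becomes Bb. Stacking thirds in G minor on Bb gives Bb–D–F.

Bb D F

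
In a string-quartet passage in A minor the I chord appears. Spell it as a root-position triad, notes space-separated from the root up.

I is built on scale degree 1, which is A in both A minor and its parallel. Building the major chord from the parallel major on A: A–C#–E.

A C# E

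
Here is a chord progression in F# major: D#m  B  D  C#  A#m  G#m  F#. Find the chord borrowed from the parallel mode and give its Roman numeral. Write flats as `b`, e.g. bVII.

The diatonic triads in F# major are F#, G#m, A#m, B, C#, D#m, E#dim. D#m, B, C#, A#m, G#m and F# are all diatonic. D (D–F#–A) doesn't fit — on degree 6 F# major would have D#m (vi). D is the degree-6 chord of F# minor, so it is the borrowed bVI.

bVI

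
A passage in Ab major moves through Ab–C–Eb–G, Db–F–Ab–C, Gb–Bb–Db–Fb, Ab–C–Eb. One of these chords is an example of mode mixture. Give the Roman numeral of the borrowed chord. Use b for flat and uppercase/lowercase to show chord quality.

The diatonic triads in Ab major are Ab, Bbm, Cm, Db, Eb, Fm, Gdim. Ab–C–Eb–G = Abmaj7, Db–F–Ab–C = Dbmaj7 and Ab–C–Eb = Ab all belong to that set. But Gb–Bb–Db–Fb is foreign: the diatonic vii° on degree 7 is Gdim, whereas Gb7 comes from Ab minor. It is labeled bVII7.

bVII7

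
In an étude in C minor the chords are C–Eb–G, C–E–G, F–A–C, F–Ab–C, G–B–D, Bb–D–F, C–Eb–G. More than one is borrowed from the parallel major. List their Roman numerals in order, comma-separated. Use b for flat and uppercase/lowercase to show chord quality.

The diatonic triads in C minor (with V from harmonic minor) are Cm, Ddim, Eb, Fm, G, Ab, Bb. C–Eb–G = Cm, F–Ab–C = Fm, G–B–D = G and Bb–D–F = Bb all belong to that set. C–E–G doesn't fit — on degree 1 C minor would have Cm (i). C is the degree-1 chord of C major, so it is the borrowed I. F–A–C doesn't fit — on degree 4 C minor would have Fm (iv). F is the degree-4 chord of C major, so it is the borrowed IV.

I, IV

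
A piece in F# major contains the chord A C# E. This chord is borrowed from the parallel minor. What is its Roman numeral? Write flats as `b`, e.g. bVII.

In F# major scale degree 3 is A#; A is its lowered form, from F# minor. Diatonically F# major has A#m (iii) on that degree; A–C#–E is instead the major chord native to F# minor, so it takes the label bIII.

bIII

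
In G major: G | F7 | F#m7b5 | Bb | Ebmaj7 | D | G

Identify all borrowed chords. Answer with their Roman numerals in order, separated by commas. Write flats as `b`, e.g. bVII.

G major has the diatonic set G, Am, Bm, C, D, Em, F#dim. G, F#m7b5 and D all belong to that set. But F7 (F–A–C–Eb) is foreign: the diatonic vii° on degree 7 is F#dim, whereas F7 comes from G minor. It is labeled bVII7. But Bb (Bb–D–F) is foreign: the diatonic iii on degree 3 is Bm, whereas Bb comes from G minor. It is labeled bIII. Ebmaj7 (Eb–G–Bb–D) doesn't fit — on degree 6 G major would have Em (vi). Ebmaj7 is the degree-6 chord of G minor, so it is the borrowed bVImaj7.

bVII7, bIII, bVImaj7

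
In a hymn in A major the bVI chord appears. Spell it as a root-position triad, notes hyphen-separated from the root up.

F-A-C

bVI is built on the lowered scale degree 6. In A major degree 6 is F#; lowered it becomes F. In A minor the chord on F is F–A–C.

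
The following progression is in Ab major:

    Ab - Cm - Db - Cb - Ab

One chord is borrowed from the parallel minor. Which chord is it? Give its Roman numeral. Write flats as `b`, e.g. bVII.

bIII

In Ab major the diatonic chords are Ab, Bbm, Cm, Db, Eb, Fm, Gdim. Of the given chords, Ab, Cm and Db are diatonic. But Cb (Cb–Eb–Gb) is foreign: the diatonic iii on degree 3 is Cm, whereas Cb comes from Ab minor. It is labeled bIII.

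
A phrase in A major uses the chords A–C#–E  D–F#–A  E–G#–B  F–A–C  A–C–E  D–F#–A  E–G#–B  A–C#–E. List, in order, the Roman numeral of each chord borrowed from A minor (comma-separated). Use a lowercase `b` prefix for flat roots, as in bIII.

bVI, i

The diatonic triads in A major are A, Bm, C#m, D, E, F#m, G#dim. Of the given chords, A–C#–E = A, D–F#–A = D and E–G#–B = E are diatonic. F–A–C doesn't fit — on degree 6 A major would have F#m (vi). F is the degree-6 chord of A minor, so it is the borrowed bVI. A–C–E doesn't fit — on degree 1 A major would have A (I). Am is the degree-1 chord of A minor, so it is the borrowed i.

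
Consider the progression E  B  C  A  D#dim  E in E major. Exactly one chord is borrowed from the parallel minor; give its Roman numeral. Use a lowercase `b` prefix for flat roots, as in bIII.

E major has the diatonic set E, F#m, G#m, A, B, C#m, D#dim. Of the given chords, E, B, A and D#dim are diatonic. C (C–E–G) doesn't fit — on degree 6 E major would have C#m (vi). C is the degree-6 chord of E minor, so it is the borrowed bVI.

bVI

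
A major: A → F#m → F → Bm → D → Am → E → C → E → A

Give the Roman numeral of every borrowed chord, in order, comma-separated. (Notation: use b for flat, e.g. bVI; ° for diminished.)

bVI, i, bIII

A major has the diatonic set A, Bm, C#m, D, E, F#m, G#dim. A, F#m, Bm, D and E all belong to that set. F (F–A–C) doesn't fit — on degree 6 A major would have F#m (vi). F is the degree-6 chord of A minor, so it is the borrowed bVI. But Am (A–C–E) is foreign: the diatonic I on degree 1 is A, whereas Am comes from A minor. It is labeled i. C (C–E–G) doesn't fit — on degree 3 A major would have C#m (iii). C is the degree-3 chord of A minor, so it is the borrowed bIII.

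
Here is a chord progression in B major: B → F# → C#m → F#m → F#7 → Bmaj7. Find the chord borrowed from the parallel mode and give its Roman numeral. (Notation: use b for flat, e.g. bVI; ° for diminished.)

v

B major has the diatonic set B, C#m, D#m, E, F#, G#m, A#dim. B, F#, C#m, F#7 and Bmaj7 are all diatonic. But F#m (F#–A–C#) is foreign: the diatonic V on degree 5 is F#, whereas F#m comes from B minor. It is labeled v.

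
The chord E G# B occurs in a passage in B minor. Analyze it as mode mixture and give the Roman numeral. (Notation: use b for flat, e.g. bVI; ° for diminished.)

The root E is the diatonic 4th degree of B minor; the borrowing shows in the chord quality. The diatonic chord on degree 4 would be Em (iv), but E–G#–B is the major chord from B major. As a borrowed chord it is labeled IV.

IV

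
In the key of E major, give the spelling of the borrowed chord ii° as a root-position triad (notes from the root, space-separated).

ii° is built on scale degree 2, which is F# in both E major and its parallel. Stacking thirds in E minor on F# gives F#–A–C.

F# A C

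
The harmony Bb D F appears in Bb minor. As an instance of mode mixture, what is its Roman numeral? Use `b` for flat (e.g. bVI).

Bb is scale degree 1 in Bb minor. The diatonic chord on degree 1 would be Bbm (i), but Bb–D–F is the major chord from Bb major. As a borrowed chord it is labeled I.

I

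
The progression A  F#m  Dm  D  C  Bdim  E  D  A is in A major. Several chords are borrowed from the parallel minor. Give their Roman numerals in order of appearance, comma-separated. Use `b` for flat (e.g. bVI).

The diatonic triads in A major are A, Bm, C#m, D, E, F#m, G#dim. Of the given chords, A, F#m, D and E are diatonic. Dm (D–F–A) is not: scale degree 4 in A major carries D (IV). In A minor the chord on that degree is Dm, so here it functions as iv, borrowed from the parallel minor. C (C–E–G) is not: scale degree 3 in A major carries C#m (iii). In A minor the chord on that degree is C, so here it functions as bIII, borrowed from the parallel minor. But Bdim (B–D–F) is foreign: the diatonic ii on degree 2 is Bm, whereas Bdim comes from A minor. It is labeled ii°.

iv, bIII, ii°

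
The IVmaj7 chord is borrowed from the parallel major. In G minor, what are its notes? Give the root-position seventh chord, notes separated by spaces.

C E G B

IVmaj7 is built on scale degree 4, which is C in both G minor and its parallel. Stacking thirds in G major on C gives C–E–G–B.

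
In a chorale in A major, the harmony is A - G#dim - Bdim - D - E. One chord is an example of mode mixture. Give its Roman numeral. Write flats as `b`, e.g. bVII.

ii°

A major has the diatonic set A, Bm, C#m, D, E, F#m, G#dim. A, G#dim, D and E all belong to that set. Bdim (B–D–F) is not: scale degree 2 in A major carries Bm (ii). In A minor the chord on that degree is Bdim, so here it functions as ii°, borrowed from the parallel minor.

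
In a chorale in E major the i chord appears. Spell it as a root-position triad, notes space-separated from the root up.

The root, E, is scale degree 1 — the same note in E major and E minor; only the chord quality changes. Building the minor chord from the parallel minor on E: E–G–B.

E G B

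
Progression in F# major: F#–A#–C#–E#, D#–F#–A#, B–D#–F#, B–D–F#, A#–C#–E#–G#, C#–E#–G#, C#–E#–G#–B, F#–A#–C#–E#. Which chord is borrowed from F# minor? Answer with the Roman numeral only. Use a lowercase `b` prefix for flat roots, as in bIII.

In F# major the diatonic chords are F#, G#m, A#m, B, C#, D#m, E#dim. F#–A#–C#–E# = F#maj7, D#–F#–A# = D#m, B–D#–F# = B, A#–C#–E#–G# = A#m7, C#–E#–G# = C# and C#–E#–G#–B = C#7 are all diatonic. B–D–F# doesn't fit — on degree 4 F# major would have B (IV). Bm is the degree-4 chord of F# minor, so it is the borrowed iv.

iv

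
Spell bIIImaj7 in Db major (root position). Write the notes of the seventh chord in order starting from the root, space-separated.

bIIImaj7 is built on the lowered scale degree 3. In Db major degree 3 is F; lowered it becomes Fb. Building the major-seventh chord from the parallel minor on Fb: Fb–Ab–Cb–Eb.

Fb Ab Cb Eb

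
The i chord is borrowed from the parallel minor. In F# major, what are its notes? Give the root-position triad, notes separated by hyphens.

i is built on scale degree 1, which is F# in both F# major and its parallel. In F# minor the chord on F# is F#–A–C#.

F#-A-C#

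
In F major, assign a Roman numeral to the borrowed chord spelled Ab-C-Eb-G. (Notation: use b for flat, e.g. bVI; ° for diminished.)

bIIImaj7

Ab is the lowered form of scale degree 3 in F major (the diatonic degree 3 is A). Diatonically F major has Am (iii) on that degree; Ab–C–Eb–G is instead the major-seventh chord native to F minor, so it takes the label bIIImaj7.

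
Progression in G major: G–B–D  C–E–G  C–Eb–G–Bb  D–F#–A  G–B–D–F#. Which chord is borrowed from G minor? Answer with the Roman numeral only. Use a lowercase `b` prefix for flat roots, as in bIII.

G major has the diatonic set G, Am, Bm, C, D, Em, F#dim. G–B–D = G, C–E–G = C, D–F#–A = D and G–B–D–F# = Gmaj7 all belong to that set. C–Eb–G–Bb is not: scale degree 4 in G major carries C (IV). In G minor the chord on that degree is Cm7, so here it functions as iv7, borrowed from the parallel minor.

iv7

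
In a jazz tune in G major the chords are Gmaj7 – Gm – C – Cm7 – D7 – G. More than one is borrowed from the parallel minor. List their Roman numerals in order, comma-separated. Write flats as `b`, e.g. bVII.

i, iv7

The diatonic triads in G major are G, Am, Bm, C, D, Em, F#dim. Gmaj7, C, D7 and G are all diatonic. Gm (G–Bb–D) doesn't fit — on degree 1 G major would have G (I). Gm is the degree-1 chord of G minor, so it is the borrowed i. But Cm7 (C–Eb–G–Bb) is foreign: the diatonic IV on degree 4 is C, whereas Cm7 comes from G minor. It is labeled iv7.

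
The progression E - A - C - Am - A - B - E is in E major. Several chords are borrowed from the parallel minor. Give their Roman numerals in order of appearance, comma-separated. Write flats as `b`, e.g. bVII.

bVI, iv

E major has the diatonic set E, F#m, G#m, A, B, C#m, D#dim. E, A and B are all diatonic. C (C–E–G) is not: scale degree 6 in E major carries C#m (vi). In E minor the chord on that degree is C, so here it functions as bVI, borrowed from the parallel minor. But Am (A–C–E) is foreign: the diatonic IV on degree 4 is A, whereas Am comes from E minor. It is labeled iv.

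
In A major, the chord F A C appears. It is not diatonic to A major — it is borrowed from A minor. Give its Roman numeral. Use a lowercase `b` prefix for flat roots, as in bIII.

The root F is the lowered 6th scale degree — diatonically A major has F# there. F–A–C is a major chord — the form found in A minor, not the diatonic vi (F#m). Borrowed into A major it is written bVI.

bVI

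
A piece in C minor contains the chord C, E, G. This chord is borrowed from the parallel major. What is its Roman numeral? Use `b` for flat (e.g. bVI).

The root C is the diatonic 1st degree of C minor; the borrowing shows in the chord quality. The diatonic chord on degree 1 would be Cm (i), but C–E–G is the major chord from C major. As a borrowed chord it is labeled I.

I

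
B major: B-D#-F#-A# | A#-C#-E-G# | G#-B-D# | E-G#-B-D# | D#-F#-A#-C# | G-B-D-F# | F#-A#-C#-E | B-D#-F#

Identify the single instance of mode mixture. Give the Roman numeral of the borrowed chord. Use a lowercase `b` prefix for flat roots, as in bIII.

The diatonic triads in B major are B, C#m, D#m, E, F#, G#m, A#dim. Of the given chords, B–D#–F#–A# = Bmaj7, A#–C#–E–G# = A#m7b5, G#–B–D# = G#m, E–G#–B–D# = Emaj7, D#–F#–A#–C# = D#m7, F#–A#–C#–E = F#7 and B–D#–F# = B are diatonic. But G–B–D–F# is foreign: the diatonic vi on degree 6 is G#m, whereas Gmaj7 comes from B minor. It is labeled bVImaj7.

bVImaj7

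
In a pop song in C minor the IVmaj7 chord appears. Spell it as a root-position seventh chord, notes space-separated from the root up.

IVmaj7 is built on scale degree 4, which is F in both C minor and its parallel. Stacking thirds in C major on F gives F–A–C–E.

F A C E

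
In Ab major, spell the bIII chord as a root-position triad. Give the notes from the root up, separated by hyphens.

The root of bIII is the lowered 3rd degree: C becomes Cb. Stacking thirds in Ab minor on Cb gives Cb–Eb–Gb.

Cb-Eb-Gb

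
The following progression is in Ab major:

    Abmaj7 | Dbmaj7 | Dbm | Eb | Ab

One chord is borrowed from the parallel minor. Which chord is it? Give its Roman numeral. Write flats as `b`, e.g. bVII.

Ab major has the diatonic set Ab, Bbm, Cm, Db, Eb, Fm, Gdim. Of the given chords, Abmaj7, Dbmaj7, Eb and Ab are diatonic. Dbm (Db–Fb–Ab) is not: scale degree 4 in Ab major carries Db (IV). In Ab minor the chord on that degree is Dbm, so here it functions as iv, borrowed from the parallel minor.

iv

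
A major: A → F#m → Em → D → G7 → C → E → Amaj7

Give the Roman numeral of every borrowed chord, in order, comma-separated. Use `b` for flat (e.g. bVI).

v, bVII7, bIII

The diatonic triads in A major are A, Bm, C#m, D, E, F#m, G#dim. A, F#m, D, E and Amaj7 are all diatonic. Em (E–G–B) is not: scale degree 5 in A major carries E (V). In A minor the chord on that degree is Em, so here it functions as v, borrowed from the parallel minor. G7 (G–B–D–F) doesn't fit — on degree 7 A major would have G#dim (vii°). G7 is the degree-7 chord of A minor, so it is the borrowed bVII7. C (C–E–G) is not: scale degree 3 in A major carries C#m (iii). In A minor the chord on that degree is C, so here it functions as bIII, borrowed from the parallel minor.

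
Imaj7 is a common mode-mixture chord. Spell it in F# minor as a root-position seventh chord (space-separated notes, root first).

F# A# C# E#

Imaj7 is built on scale degree 1, which is F# in both F# minor and its parallel. Building the major-seventh chord from the parallel major on F#: F#–A#–C#–E#.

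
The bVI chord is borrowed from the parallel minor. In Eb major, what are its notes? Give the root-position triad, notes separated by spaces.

Cb Eb Gb

The root of bVI is the lowered 6th degree: C becomes Cb. Building the major chord from the parallel minor on Cb: Cb–Eb–Gb.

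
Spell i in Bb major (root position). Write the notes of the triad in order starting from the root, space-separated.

Bb Db F

The root, Bb, is scale degree 1 — the same note in Bb major and Bb minor; only the chord quality changes. Building the minor chord from the parallel minor on Bb: Bb–Db–F.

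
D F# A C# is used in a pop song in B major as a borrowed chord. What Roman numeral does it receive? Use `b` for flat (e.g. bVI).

bIIImaj7

The root D is the lowered 3rd scale degree — diatonically B major has D# there. Diatonically B major has D#m (iii) on that degree; D–F#–A–C# is instead the major-seventh chord native to B minor, so it takes the label bIIImaj7.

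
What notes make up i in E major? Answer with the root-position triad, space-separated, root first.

The root, E, is scale degree 1 — the same note in E major and E minor; only the chord quality changes. Stacking thirds in E minor on E gives E–G–B.

E G B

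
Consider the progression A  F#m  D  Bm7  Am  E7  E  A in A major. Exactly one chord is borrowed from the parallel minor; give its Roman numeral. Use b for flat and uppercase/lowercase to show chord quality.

i

In A major the diatonic chords are A, Bm, C#m, D, E, F#m, G#dim. A, F#m, D, Bm7, E7 and E are all diatonic. Am (A–C–E) doesn't fit — on degree 1 A major would have A (I). Am is the degree-1 chord of A minor, so it is the borrowed i.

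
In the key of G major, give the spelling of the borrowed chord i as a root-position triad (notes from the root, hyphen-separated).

The root, G, is scale degree 1 — the same note in G major and G minor; only the chord quality changes. Building the minor chord from the parallel minor on G: G–Bb–D.

G-Bb-D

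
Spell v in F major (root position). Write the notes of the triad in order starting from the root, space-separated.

C Eb G

The root, C, is scale degree 5 — the same note in F major and F minor; only the chord quality changes. Building the minor chord from the parallel minor on C: C–Eb–G.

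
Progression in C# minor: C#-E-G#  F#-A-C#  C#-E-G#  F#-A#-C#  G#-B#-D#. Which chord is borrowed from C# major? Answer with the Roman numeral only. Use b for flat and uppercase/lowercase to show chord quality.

The diatonic triads in C# minor (with V from harmonic minor) are C#m, D#dim, E, F#m, G#, A, B. C#–E–G# = C#m, F#–A–C# = F#m and G#–B#–D# = G# all belong to that set. F#–A#–C# doesn't fit — on degree 4 C# minor would have F#m (iv). F# is the degree-4 chord of C# major, so it is the borrowed IV.

IV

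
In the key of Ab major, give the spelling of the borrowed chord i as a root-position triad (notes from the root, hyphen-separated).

The root, Ab, is scale degree 1 — the same note in Ab major and Ab minor; only the chord quality changes. In Ab minor the chord on Ab is Ab–Cb–Eb.

Ab-Cb-Eb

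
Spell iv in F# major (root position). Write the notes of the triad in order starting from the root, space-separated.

B D F#

The root, B, is scale degree 4 — the same note in F# major and F# minor; only the chord quality changes. Building the minor chord from the parallel minor on B: B–D–F#.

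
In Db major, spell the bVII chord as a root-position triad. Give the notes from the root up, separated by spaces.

The root of bVII is the lowered 7th degree: C becomes Cb. Stacking thirds in Db minor on Cb gives Cb–Eb–Gb.

Cb Eb Gb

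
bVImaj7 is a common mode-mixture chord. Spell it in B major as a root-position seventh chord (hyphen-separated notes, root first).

G-B-D-F#

The root of bVImaj7 is the lowered 6th degree: G# becomes G. Building the major-seventh chord from the parallel minor on G: G–B–D–F#.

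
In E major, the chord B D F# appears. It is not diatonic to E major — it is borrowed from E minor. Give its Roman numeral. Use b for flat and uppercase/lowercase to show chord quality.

The root B is the diatonic 5th degree of E major; the borrowing shows in the chord quality. The diatonic chord on degree 5 would be B (V), but B–D–F# is the minor chord from E minor. As a borrowed chord it is labeled v.

v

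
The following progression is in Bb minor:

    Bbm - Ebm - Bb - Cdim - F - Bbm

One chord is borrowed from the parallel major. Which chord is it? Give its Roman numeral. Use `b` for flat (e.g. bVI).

I

The diatonic triads in Bb minor (with V from harmonic minor) are Bbm, Cdim, Db, Ebm, F, Gb, Ab. Bbm, Ebm, Cdim and F all belong to that set. Bb (Bb–D–F) doesn't fit — on degree 1 Bb minor would have Bbm (i). Bb is the degree-1 chord of Bb major, so it is the borrowed I.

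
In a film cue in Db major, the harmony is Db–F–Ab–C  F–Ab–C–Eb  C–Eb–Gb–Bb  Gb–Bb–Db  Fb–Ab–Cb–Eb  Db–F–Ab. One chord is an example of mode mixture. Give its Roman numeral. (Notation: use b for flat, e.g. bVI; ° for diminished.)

In Db major the diatonic chords are Db, Ebm, Fm, Gb, Ab, Bbm, Cdim. Of the given chords, Db–F–Ab–C = Dbmaj7, F–Ab–C–Eb = Fm7, C–Eb–Gb–Bb = Cm7b5, Gb–Bb–Db = Gb and Db–F–Ab = Db are diatonic. But Fb–Ab–Cb–Eb is foreign: the diatonic iii on degree 3 is Fm, whereas Fbmaj7 comes from Db minor. It is labeled bIIImaj7.

bIIImaj7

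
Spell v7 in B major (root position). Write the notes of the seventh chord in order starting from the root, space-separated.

F# A C# E

v7 is built on scale degree 5, which is F# in both B major and its parallel. Building the minor-seventh chord from the parallel minor on F#: F#–A–C#–E.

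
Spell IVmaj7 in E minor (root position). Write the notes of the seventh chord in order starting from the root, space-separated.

The root, A, is scale degree 4 — the same note in E minor and E major; only the chord quality changes. Building the major-seventh chord from the parallel major on A: A–C#–E–G#.

A C# E G#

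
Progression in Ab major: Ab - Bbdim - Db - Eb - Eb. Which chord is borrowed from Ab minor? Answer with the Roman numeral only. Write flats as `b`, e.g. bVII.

Ab major has the diatonic set Ab, Bbm, Cm, Db, Eb, Fm, Gdim. Of the given chords, Ab, Db and Eb are diatonic. Bbdim (Bb–Db–Fb) is not: scale degree 2 in Ab major carries Bbm (ii). In Ab minor the chord on that degree is Bbdim, so here it functions as ii°, borrowed from the parallel minor.

ii°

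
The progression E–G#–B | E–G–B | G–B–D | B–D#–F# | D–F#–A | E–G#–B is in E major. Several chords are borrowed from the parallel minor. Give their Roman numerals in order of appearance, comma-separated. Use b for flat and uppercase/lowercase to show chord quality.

The diatonic triads in E major are E, F#m, G#m, A, B, C#m, D#dim. Of the given chords, E–G#–B = E and B–D#–F# = B are diatonic. E–G–B is not: scale degree 1 in E major carries E (I). In E minor the chord on that degree is Em, so here it functions as i, borrowed from the parallel minor. G–B–D is not: scale degree 3 in E major carries G#m (iii). In E minor the chord on that degree is G, so here it functions as bIII, borrowed from the parallel minor. D–F#–A doesn't fit — on degree 7 E major would have D#dim (vii°). D is the degree-7 chord of E minor, so it is the borrowed bVII.

i, bIII, bVII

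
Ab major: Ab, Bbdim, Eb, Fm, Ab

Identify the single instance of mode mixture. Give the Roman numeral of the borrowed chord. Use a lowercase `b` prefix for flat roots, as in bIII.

ii°

Ab major has the diatonic set Ab, Bbm, Cm, Db, Eb, Fm, Gdim. Ab, Eb and Fm are all diatonic. But Bbdim (Bb–Db–Fb) is foreign: the diatonic ii on degree 2 is Bbm, whereas Bbdim comes from Ab minor. It is labeled ii°.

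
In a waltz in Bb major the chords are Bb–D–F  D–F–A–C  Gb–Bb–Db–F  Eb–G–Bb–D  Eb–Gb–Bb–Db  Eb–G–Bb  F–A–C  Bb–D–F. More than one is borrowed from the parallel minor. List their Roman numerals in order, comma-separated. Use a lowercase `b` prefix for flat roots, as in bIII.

bVImaj7, iv7

The diatonic triads in Bb major are Bb, Cm, Dm, Eb, F, Gm, Adim. Bb–D–F = Bb, D–F–A–C = Dm7, Eb–G–Bb–D = Ebmaj7, Eb–G–Bb = Eb and F–A–C = F all belong to that set. Gb–Bb–Db–F is not: scale degree 6 in Bb major carries Gm (vi). In Bb minor the chord on that degree is Gbmaj7, so here it functions as bVImaj7, borrowed from the parallel minor. Eb–Gb–Bb–Db doesn't fit — on degree 4 Bb major would have Eb (IV). Ebm7 is the degree-4 chord of Bb minor, so it is the borrowed iv7.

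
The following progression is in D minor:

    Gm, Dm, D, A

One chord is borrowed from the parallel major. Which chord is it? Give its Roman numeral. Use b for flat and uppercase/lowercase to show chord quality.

D minor has the diatonic set Dm, Edim, F, Gm, A, Bb, C (with V from harmonic minor). Gm, Dm and A are all diatonic. D (D–F#–A) doesn't fit — on degree 1 D minor would have Dm (i). D is the degree-1 chord of D major, so it is the borrowed I.

I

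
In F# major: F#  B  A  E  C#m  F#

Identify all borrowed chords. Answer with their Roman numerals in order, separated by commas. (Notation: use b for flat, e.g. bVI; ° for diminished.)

The diatonic triads in F# major are F#, G#m, A#m, B, C#, D#m, E#dim. Of the given chords, F# and B are diatonic. But A (A–C#–E) is foreign: the diatonic iii on degree 3 is A#m, whereas A comes from F# minor. It is labeled bIII. E (E–G#–B) is not: scale degree 7 in F# major carries E#dim (vii°). In F# minor the chord on that degree is E, so here it functions as bVII, borrowed from the parallel minor. C#m (C#–E–G#) is not: scale degree 5 in F# major carries C# (V). In F# minor the chord on that degree is C#m, so here it functions as v, borrowed from the parallel minor.

bIII, bVII, v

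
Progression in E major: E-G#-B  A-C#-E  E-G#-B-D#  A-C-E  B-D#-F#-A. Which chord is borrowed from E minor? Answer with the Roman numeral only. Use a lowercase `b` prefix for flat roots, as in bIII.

In E major the diatonic chords are E, F#m, G#m, A, B, C#m, D#dim. Of the given chords, E–G#–B = E, A–C#–E = A, E–G#–B–D# = Emaj7 and B–D#–F#–A = B7 are diatonic. A–C–E is not: scale degree 4 in E major carries A (IV). In E minor the chord on that degree is Am, so here it functions as iv, borrowed from the parallel minor.

iv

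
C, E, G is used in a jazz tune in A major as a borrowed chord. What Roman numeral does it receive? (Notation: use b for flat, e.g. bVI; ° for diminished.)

bIII

In A major scale degree 3 is C#; C is its lowered form, from A minor. C–E–G is a major chord — the form found in A minor, not the diatonic iii (C#m). Borrowed into A major it is written bIII.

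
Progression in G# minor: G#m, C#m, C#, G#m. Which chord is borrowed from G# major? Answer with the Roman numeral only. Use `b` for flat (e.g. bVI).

In G# minor (with V from harmonic minor) the diatonic chords are G#m, A#dim, B, C#m, D#, E, F#. G#m and C#m both belong to that set. But C# (C#–E#–G#) is foreign: the diatonic iv on degree 4 is C#m, whereas C# comes from G# major. It is labeled IV.

IV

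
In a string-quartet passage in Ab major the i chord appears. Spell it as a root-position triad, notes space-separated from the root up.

Ab Cb Eb

The root, Ab, is scale degree 1 — the same note in Ab major and Ab minor; only the chord quality changes. In Ab minor the chord on Ab is Ab–Cb–Eb.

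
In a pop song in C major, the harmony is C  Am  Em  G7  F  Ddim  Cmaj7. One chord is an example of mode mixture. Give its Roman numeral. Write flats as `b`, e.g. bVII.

ii°

In C major the diatonic chords are C, Dm, Em, F, G, Am, Bdim. C, Am, Em, G7, F and Cmaj7 are all diatonic. But Ddim (D–F–Ab) is foreign: the diatonic ii on degree 2 is Dm, whereas Ddim comes from C minor. It is labeled ii°.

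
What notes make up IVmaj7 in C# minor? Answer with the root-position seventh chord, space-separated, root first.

The root, F#, is scale degree 4 — the same note in C# minor and C# major; only the chord quality changes. Stacking thirds in C# major on F# gives F#–A#–C#–E#.

F# A# C# E#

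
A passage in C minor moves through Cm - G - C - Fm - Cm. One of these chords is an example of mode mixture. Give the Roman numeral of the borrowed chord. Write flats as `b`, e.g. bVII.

The diatonic triads in C minor (with V from harmonic minor) are Cm, Ddim, Eb, Fm, G, Ab, Bb. Of the given chords, Cm, G and Fm are diatonic. But C (C–E–G) is foreign: the diatonic i on degree 1 is Cm, whereas C comes from C major. It is labeled I.

I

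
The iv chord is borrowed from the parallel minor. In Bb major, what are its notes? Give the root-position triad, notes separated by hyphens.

The root, Eb, is scale degree 4 — the same note in Bb major and Bb minor; only the chord quality changes. Building the minor chord from the parallel minor on Eb: Eb–Gb–Bb.

Eb-Gb-Bb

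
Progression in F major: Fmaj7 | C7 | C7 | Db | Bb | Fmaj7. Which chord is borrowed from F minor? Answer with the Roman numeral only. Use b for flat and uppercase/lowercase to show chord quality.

bVI

In F major the diatonic chords are F, Gm, Am, Bb, C, Dm, Edim. Of the given chords, Fmaj7, C7 and Bb are diatonic. Db (Db–F–Ab) is not: scale degree 6 in F major carries Dm (vi). In F minor the chord on that degree is Db, so here it functions as bVI, borrowed from the parallel minor.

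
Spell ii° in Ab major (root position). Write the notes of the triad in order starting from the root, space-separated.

Bb Db Fb

ii° is built on scale degree 2, which is Bb in both Ab major and its parallel. In Ab minor the chord on Bb is Bb–Db–Fb.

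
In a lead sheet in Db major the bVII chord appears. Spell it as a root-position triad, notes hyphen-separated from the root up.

Cb-Eb-Gb

bVII is built on the lowered scale degree 7. In Db major degree 7 is C; lowered it becomes Cb. In Db minor the chord on Cb is Cb–Eb–Gb.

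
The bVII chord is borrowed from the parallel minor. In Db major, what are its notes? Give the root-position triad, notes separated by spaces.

Scale degree 7 in Db major is C. bVII uses the lowered form, Cb, taken from Db minor. In Db minor the chord on Cb is Cb–Eb–Gb.

Cb Eb Gb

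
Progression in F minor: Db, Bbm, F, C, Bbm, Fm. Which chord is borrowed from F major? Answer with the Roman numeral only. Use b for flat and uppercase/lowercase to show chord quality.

In F minor (with V from harmonic minor) the diatonic chords are Fm, Gdim, Ab, Bbm, C, Db, Eb. Of the given chords, Db, Bbm, C and Fm are diatonic. F (F–A–C) is not: scale degree 1 in F minor carries Fm (i). In F major the chord on that degree is F, so here it functions as I, borrowed from the parallel major.

I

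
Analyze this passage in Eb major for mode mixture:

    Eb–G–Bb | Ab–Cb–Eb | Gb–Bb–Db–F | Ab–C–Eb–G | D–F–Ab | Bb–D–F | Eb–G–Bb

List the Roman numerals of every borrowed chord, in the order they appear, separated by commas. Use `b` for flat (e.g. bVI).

In Eb major the diatonic chords are Eb, Fm, Gm, Ab, Bb, Cm, Ddim. Of the given chords, Eb–G–Bb = Eb, Ab–C–Eb–G = Abmaj7, D–F–Ab = Ddim and Bb–D–F = Bb are diatonic. But Ab–Cb–Eb is foreign: the diatonic IV on degree 4 is Ab, whereas Abm comes from Eb minor. It is labeled iv. But Gb–Bb–Db–F is foreign: the diatonic iii on degree 3 is Gm, whereas Gbmaj7 comes from Eb minor. It is labeled bIIImaj7.

iv, bIIImaj7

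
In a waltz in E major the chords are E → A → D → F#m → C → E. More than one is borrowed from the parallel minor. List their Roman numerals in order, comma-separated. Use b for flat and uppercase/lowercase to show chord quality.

E major has the diatonic set E, F#m, G#m, A, B, C#m, D#dim. Of the given chords, E, A and F#m are diatonic. But D (D–F#–A) is foreign: the diatonic vii° on degree 7 is D#dim, whereas D comes from E minor. It is labeled bVII. But C (C–E–G) is foreign: the diatonic vi on degree 6 is C#m, whereas C comes from E minor. It is labeled bVI.

bVII, bVI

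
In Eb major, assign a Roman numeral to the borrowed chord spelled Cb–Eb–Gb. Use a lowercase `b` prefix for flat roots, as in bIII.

bVI

In Eb major scale degree 6 is C; Cb is its lowered form, from Eb minor. The diatonic chord on degree 6 would be Cm (vi), but Cb–Eb–Gb is the major chord from Eb minor. As a borrowed chord it is labeled bVI.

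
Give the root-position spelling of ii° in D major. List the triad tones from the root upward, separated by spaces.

E G Bb

The root, E, is scale degree 2 — the same note in D major and D minor; only the chord quality changes. In D minor the chord on E is E–G–Bb.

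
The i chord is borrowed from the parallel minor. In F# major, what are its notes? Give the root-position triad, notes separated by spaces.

The root, F#, is scale degree 1 — the same note in F# major and F# minor; only the chord quality changes. Building the minor chord from the parallel minor on F#: F#–A–C#.

F# A C#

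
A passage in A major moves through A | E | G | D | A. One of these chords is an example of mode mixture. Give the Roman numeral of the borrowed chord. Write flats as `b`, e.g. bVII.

bVII

The diatonic triads in A major are A, Bm, C#m, D, E, F#m, G#dim. A, E and D are all diatonic. G (G–B–D) is not: scale degree 7 in A major carries G#dim (vii°). In A minor the chord on that degree is G, so here it functions as bVII, borrowed from the parallel minor.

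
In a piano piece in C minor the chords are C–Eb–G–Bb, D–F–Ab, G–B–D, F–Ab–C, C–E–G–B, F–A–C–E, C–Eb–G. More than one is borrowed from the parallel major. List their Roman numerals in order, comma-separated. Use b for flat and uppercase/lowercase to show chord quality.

The diatonic triads in C minor (with V from harmonic minor) are Cm, Ddim, Eb, Fm, G, Ab, Bb. C–Eb–G–Bb = Cm7, D–F–Ab = Ddim, G–B–D = G, F–Ab–C = Fm and C–Eb–G = Cm are all diatonic. C–E–G–B doesn't fit — on degree 1 C minor would have Cm (i). Cmaj7 is the degree-1 chord of C major, so it is the borrowed Imaj7. F–A–C–E is not: scale degree 4 in C minor carries Fm (iv). In C major the chord on that degree is Fmaj7, so here it functions as IVmaj7, borrowed from the parallel major.

Imaj7, IVmaj7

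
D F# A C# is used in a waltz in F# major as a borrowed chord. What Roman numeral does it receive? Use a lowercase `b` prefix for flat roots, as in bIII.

D is the lowered form of scale degree 6 in F# major (the diatonic degree 6 is D#). The diatonic chord on degree 6 would be D#m (vi), but D–F#–A–C# is the major-seventh chord from F# minor. As a borrowed chord it is labeled bVImaj7.

bVImaj7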